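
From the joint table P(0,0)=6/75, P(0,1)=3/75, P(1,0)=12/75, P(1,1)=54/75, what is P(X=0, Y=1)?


Read from table: P(X=0, Y=1) = 3/75 = 1/25

1/25


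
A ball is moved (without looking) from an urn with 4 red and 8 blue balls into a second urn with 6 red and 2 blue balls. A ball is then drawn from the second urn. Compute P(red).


P(transfer red) = 4/12 = 1/3; P(transfer blue) = 2/3
If red transferred: Urn II has 7 red of 9, so P(red|red moved) = 7/9
If blue transferred: Urn II has 6 red of 9, so P(red|blue moved) = 2/3
By total probability: P(red) = 1/3*7/9 + 2/3*2/3 = 19/27

19/27


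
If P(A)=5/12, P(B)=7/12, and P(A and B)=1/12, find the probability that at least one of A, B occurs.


P(A∪B) = P(A) + P(B) - P(A∩B)
= 5/12 + 7/12 - 1/12 = 11/12

11/12


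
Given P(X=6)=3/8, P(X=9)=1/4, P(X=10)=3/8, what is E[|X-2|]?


E[|X-2|] = sum(g(x)*P(x))
= 4*3/8 + 7*1/4 + 8*3/8
= 25/4

25/4


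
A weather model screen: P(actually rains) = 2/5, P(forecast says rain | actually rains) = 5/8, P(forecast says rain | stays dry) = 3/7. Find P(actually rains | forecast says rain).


P(A) = P(A|B)P(B) + P(A|B')P(B') = 5/8*2/5 + 3/7*3/5 = 71/140
P(B|A) = P(A|B)P(B)/P(A) = (1/4)/(71/140) = 35/71

35/71


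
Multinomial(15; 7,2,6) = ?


15! = 1307674368000
Denominator: 7!=5040 * 2!=2 * 6!=720
Coefficient = 1307674368000 / 7257600 = 180180

180180


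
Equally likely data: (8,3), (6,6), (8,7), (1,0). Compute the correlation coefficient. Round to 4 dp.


Cov(X,Y) = 6.0000, Var(X) = 8.1875, Var(Y) = 7.5000
rho = Cov/(sqrt(VarX)*sqrt(VarY)) = 0.7657

0.7657


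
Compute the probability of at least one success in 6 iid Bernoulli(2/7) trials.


P(at least one) = 1 - P(none)
P(none) = (1 - 2/7)^6 = (5/7)^6 = 15625/117649
P(at least one) = 1 - 15625/117649 = 102024/117649

102024/117649


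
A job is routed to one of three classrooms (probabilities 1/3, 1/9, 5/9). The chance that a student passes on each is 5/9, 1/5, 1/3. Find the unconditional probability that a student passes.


P(A) = P(A|B1)P(B1) + P(A|B2)P(B2) + P(A|B3)P(B3)
= 5/9*1/3 + 1/5*1/9 + 1/3*5/9
= 5/27 + 1/45 + 5/27 = 53/135

53/135


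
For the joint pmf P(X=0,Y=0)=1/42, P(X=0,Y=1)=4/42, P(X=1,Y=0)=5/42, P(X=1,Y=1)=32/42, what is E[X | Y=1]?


P(Y=1) = 36/42
E[X|Y=1] = (0*4 + 1*32)/36 = 32/36 = 8/9

8/9


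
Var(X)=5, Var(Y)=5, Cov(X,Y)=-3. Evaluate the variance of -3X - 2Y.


Var(-3X - 2Y) = (-3)^2*Var(X) + (-2)^2*Var(Y) + 2*(-3)*(-2)*Cov(X,Y)
= 9*5 + 4*5 + 12*(-3)
= 45 + 20 - 36 = 29

29


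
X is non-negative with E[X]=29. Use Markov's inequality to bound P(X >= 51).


Markov: P(X >= a) <= E[X]/a
P(X >= 51) <= 29/51

29/51


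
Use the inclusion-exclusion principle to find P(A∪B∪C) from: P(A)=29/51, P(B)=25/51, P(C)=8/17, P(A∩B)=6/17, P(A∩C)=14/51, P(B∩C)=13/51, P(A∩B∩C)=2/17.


P(A∪B∪C) = P(A)+P(B)+P(C) - P(AB)-P(AC)-P(BC) + P(ABC)
= 29/51+25/51+8/17 - 6/17-14/51-13/51 + 2/17
= 13/17

13/17


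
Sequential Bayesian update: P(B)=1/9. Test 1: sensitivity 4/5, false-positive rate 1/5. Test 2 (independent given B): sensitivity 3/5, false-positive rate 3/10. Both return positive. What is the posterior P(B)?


After test 1: P(+) = 4/5*1/9 + 1/5*8/9 = 4/15
P(B|+) = (4/45)/(4/15) = 1/3
After test 2 (use post1 as new prior): P(+) = 3/5*1/3 + 3/10*2/3 = 2/5
P(B|+,+) = (1/5)/(2/5) = 1/2

1/2


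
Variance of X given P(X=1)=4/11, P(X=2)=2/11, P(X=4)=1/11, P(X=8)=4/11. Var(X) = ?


E[X] = 4, E[X^2] = 284/11
Var(X) = E[X^2] - (E[X])^2 = 284/11 - (4)^2 = 108/11

108/11


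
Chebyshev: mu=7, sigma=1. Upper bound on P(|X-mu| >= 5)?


k = 5/1 = 5
Chebyshev: P(|X-mu| >= k*sigma) <= 1/k^2 = 1/5^2 = 1/25

1/25


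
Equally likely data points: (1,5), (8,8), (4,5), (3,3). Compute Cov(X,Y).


E[X]=4, E[Y]=21/4, E[XY]=49/2
Cov(X,Y) = E[XY] - E[X]E[Y] = 49/2 - 4*21/4 = 7/2

7/2


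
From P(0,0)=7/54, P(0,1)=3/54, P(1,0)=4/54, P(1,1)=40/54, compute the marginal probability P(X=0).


P(X=0) = P(0,0)+P(0,1) = 7/54 + 3/54 = 10/54 = 5/27

5/27


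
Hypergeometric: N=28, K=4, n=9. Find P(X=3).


P(X=3) = C(4,3)*C(24,6) / C(28,9)
= 4*134596 / 6906900
= 538384/6906900 = 76/975

76/975


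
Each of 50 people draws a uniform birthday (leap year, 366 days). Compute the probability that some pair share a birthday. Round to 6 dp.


P(all different) = prod((366-i)/366 for i=0..49) = 0.029927
P(at least one match) = 1 - 0.029927 = 0.970073

0.970073


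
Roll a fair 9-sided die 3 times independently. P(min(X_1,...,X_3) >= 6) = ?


P(min >= 6) = P(all X_i >= 6) = (P(X_1 >= 6))^3
= (4/9)^3 = 64/729

64/729


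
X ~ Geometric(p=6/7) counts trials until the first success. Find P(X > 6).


P(X > 6) = P(first 6 trials all fail) = (1-p)^6 = (1/7)^6 = 1/117649

1/117649


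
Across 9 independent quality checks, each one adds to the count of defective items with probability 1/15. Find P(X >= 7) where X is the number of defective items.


P(X>=7) = P(X=7) + P(X=8) + P(X=9)
= 784/4271484375 + 14/4271484375 + 1/38443359375
= 7183/38443359375

7183/38443359375


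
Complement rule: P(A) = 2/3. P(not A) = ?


P(A') = 1 - P(A) = 1 - 2/3 = 1/3

1/3


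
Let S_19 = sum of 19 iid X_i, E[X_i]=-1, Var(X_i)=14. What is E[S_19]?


E[S_n] = n*E[X_1] = 19*-1 = -19

-19


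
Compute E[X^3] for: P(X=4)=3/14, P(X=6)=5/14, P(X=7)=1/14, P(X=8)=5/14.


E[X^3] = sum(x^3 * P(x))
= 64*3/14 + 216*5/14 + 343*1/14 + 512*5/14
= 4175/14

4175/14


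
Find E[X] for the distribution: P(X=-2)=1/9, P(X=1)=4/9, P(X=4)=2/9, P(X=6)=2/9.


E[X] = sum(x * P(x))
= -2*1/9 + 1*4/9 + 4*2/9 + 6*2/9
= 22/9

22/9


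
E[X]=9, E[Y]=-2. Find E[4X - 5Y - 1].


E[4X - 5Y - 1] = 4*E[X] - 5*E[Y] - 1
= (4)*(9) + (-5)*(-2) + (-1)
= 36 + 10 - 1 = 45

45


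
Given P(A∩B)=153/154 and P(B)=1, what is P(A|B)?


P(A|B) = P(A∩B)/P(B) = (153/154)/(154/154) = 153/154

153/154


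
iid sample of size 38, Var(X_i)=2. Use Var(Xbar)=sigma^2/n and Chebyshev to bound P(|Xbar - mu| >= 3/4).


Var(Xbar) = Var(X)/n = 2/38
Chebyshev: P(|Xbar-mu| >= 3/4) <= Var(Xbar)/(3/4)^2 = (1/19)/(9/16) = 16/171

16/171


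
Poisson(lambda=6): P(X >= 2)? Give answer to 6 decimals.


P(X>=2) = 1 - P(X<=1) = 1 - (e^(-6)*6^0/0! + e^(-6)*6^1/1!)
≈ 1 - (0.0024787522 + 0.0148725131)
= 1 - 0.0173512653 = 0.9826487347
≈ 0.982649

0.982649


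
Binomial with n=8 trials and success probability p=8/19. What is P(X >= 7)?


P(X>=7) = P(X=7) + P(X=8)
= 184549376/16983563041 + 16777216/16983563041
= 201326592/16983563041

201326592/16983563041


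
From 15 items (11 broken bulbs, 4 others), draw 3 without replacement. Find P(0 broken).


P(X=0) = C(11,0)*C(4,3) / C(15,3)
= 1*4 / 455
= 4/455

4/455


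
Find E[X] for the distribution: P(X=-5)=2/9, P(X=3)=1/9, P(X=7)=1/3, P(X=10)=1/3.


E[X] = sum(x * P(x))
= -5*2/9 + 3*1/9 + 7*1/3 + 10*1/3
= 44/9

44/9


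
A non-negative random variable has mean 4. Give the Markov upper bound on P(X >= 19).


Markov: P(X >= a) <= E[X]/a
P(X >= 19) <= 4/19

4/19


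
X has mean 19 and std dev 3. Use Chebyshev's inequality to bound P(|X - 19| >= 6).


k = 6/3 = 2
Chebyshev: P(|X-mu| >= k*sigma) <= 1/k^2 = 1/2^2 = 1/4

1/4


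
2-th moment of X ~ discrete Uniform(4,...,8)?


E[X^2] = (1/5) * sum(x^2 for x=4..8)
= 190/5 = 38

38


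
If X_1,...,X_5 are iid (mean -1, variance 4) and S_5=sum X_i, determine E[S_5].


E[S_n] = n*E[X_1] = 5*-1 = -5

-5


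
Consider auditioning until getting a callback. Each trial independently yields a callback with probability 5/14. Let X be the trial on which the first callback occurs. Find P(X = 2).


P(X=2) = (1-p)^1 * p = (9/14)^1 * 5/14
= 9/14 * 5/14 = 45/196

45/196


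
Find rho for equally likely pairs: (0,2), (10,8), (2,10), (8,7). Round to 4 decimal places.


Cov(X,Y) = 5.2500, Var(X) = 17.0000, Var(Y) = 8.6875
rho = Cov/(sqrt(VarX)*sqrt(VarY)) = 0.4320

0.4320


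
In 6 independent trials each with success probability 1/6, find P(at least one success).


P(at least one) = 1 - P(none)
P(none) = (1 - 1/6)^6 = (5/6)^6 = 15625/46656
P(at least one) = 1 - 15625/46656 = 31031/46656

31031/46656


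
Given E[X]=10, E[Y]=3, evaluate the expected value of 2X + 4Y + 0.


E[2X + 4Y + 0] = 2*E[X] + 4*E[Y] + 0
= (2)*(10) + (4)*(3) + (0)
= 20 + 12 + 0 = 32

32


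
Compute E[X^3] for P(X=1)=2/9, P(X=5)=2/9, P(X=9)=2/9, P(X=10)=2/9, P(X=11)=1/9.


E[X^3] = sum(g(x)*P(x))
= 1*2/9 + 125*2/9 + 729*2/9 + 1000*2/9 + 1331*1/9
= 5041/9

5041/9


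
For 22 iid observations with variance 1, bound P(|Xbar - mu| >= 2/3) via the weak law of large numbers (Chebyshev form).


Var(Xbar) = Var(X)/n = 1/22
Chebyshev: P(|Xbar-mu| >= 2/3) <= Var(Xbar)/(2/3)^2 = (1/22)/(4/9) = 9/88

9/88


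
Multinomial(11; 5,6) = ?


11! = 39916800
Denominator: 5!=120 * 6!=720
Coefficient = 39916800 / 86400 = 462

462


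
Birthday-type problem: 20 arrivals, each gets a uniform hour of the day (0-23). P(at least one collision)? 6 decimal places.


P(all different) = prod((24-i)/24 for i=0..19) = 0.000006
P(at least one match) = 1 - 0.000006 = 0.999994

0.999994


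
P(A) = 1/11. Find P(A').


P(A') = 1 - P(A) = 1 - 1/11 = 10/11

10/11


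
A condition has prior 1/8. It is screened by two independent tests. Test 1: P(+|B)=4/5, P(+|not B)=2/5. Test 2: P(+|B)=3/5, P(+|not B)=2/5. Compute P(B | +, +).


After test 1: P(+) = 4/5*1/8 + 2/5*7/8 = 9/20
P(B|+) = (1/10)/(9/20) = 2/9
After test 2 (use post1 as new prior): P(+) = 3/5*2/9 + 2/5*7/9 = 4/9
P(B|+,+) = (2/15)/(4/9) = 3/10

3/10


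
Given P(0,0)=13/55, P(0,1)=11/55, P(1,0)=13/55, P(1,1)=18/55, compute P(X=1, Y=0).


Read from table: P(X=1, Y=0) = 13/55

13/55


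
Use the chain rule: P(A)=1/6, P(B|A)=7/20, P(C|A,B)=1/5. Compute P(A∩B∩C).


P(A∩B∩C) = P(A) * P(B|A) * P(C|A∩B)
= 1/6 * 7/20 * 1/5
= 7/120 * 1/5 = 7/600

7/600


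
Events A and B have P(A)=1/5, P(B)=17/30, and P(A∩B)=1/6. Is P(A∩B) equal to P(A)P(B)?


P(A)*P(B) = 1/5*17/30 = 17/150
P(A∩B) = 1/6 != 17/150, so not independent

No, A and B are not independent


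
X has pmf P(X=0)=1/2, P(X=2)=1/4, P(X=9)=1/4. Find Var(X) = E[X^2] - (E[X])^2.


E[X] = 11/4, E[X^2] = 85/4
Var(X) = E[X^2] - (E[X])^2 = 85/4 - (11/4)^2 = 219/16

219/16


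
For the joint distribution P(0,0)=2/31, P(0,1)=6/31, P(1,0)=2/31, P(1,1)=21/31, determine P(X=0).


P(X=0) = P(0,0)+P(0,1) = 2/31 + 6/31 = 8/31

8/31


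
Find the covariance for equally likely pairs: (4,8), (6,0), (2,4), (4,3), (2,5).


E[X]=18/5, E[Y]=4, E[XY]=62/5
Cov(X,Y) = E[XY] - E[X]E[Y] = 62/5 - 18/5*4 = -2

-2


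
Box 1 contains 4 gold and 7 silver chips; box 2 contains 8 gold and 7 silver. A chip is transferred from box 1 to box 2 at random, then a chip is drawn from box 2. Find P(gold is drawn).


P(transfer gold) = 4/11; P(transfer silver) = 7/11
If gold transferred: Urn II has 9 gold of 16, so P(gold|gold moved) = 9/16
If silver transferred: Urn II has 8 gold of 16, so P(gold|silver moved) = 1/2
By total probability: P(gold) = 4/11*9/16 + 7/11*1/2 = 23/44

23/44


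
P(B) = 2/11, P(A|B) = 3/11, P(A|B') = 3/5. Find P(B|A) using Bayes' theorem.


P(A) = P(A|B)P(B) + P(A|B')P(B') = 3/11*2/11 + 3/5*9/11 = 327/605
P(B|A) = P(A|B)P(B)/P(A) = (6/121)/(327/605) = 10/109

10/109


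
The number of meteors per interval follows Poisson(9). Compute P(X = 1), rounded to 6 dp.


P(X=1) = e^(-9) * 9^1 / 1!
≈ 0.0001234098041 * 9 / 1
≈ 0.001111

0.001111


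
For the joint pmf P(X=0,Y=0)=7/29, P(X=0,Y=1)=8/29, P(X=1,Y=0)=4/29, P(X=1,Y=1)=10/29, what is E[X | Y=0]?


P(Y=0) = 11/29
E[X|Y=0] = (0*7 + 1*4)/11 = 4/11

4/11


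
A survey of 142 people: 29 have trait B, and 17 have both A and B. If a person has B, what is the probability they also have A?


P(A|B) = P(A∩B)/P(B) = (17/142)/(29/142) = 17/29

17/29


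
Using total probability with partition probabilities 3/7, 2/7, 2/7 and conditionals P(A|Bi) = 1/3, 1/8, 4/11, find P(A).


P(A) = P(A|B1)P(B1) + P(A|B2)P(B2) + P(A|B3)P(B3)
= 1/3*3/7 + 1/8*2/7 + 4/11*2/7
= 1/7 + 1/28 + 8/77 = 87/308

87/308


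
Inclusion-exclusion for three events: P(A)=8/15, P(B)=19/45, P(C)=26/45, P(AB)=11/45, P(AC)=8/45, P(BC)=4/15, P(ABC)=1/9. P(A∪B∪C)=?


P(A∪B∪C) = P(A)+P(B)+P(C) - P(AB)-P(AC)-P(BC) + P(ABC)
= 8/15+19/45+26/45 - 11/45-8/45-4/15 + 1/9
= 43/45

43/45


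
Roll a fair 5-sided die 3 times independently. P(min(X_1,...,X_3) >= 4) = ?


P(min >= 4) = P(all X_i >= 4) = (P(X_1 >= 4))^3
= (2/5)^3 = 8/125

8/125


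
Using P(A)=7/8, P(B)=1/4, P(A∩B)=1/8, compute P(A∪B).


P(A∪B) = P(A) + P(B) - P(A∩B)
= 7/8 + 1/4 - 1/8 = 1

1


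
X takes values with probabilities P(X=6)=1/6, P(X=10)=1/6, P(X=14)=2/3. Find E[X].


E[X] = sum(x * P(x))
= 6*1/6 + 10*1/6 + 14*2/3
= 12

12


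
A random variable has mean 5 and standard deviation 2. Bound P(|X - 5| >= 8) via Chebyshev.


k = 8/2 = 4
Chebyshev: P(|X-mu| >= k*sigma) <= 1/k^2 = 1/4^2 = 1/16

1/16


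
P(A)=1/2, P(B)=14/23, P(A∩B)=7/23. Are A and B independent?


P(A)*P(B) = 1/2*14/23 = 7/23
P(A∩B) = 7/23, which equals P(A)P(B), so independent

Yes, A and B are independent


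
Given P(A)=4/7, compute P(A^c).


P(A') = 1 - P(A) = 1 - 4/7 = 3/7

3/7


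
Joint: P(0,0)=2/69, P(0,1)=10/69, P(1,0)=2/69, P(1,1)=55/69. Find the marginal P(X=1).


P(X=1) = P(1,0)+P(1,1) = 2/69 + 55/69 = 57/69 = 19/23

19/23


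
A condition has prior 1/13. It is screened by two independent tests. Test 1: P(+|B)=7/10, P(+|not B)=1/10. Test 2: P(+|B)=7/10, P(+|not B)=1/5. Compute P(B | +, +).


After test 1: P(+) = 7/10*1/13 + 1/10*12/13 = 19/130
P(B|+) = (7/130)/(19/130) = 7/19
After test 2 (use post1 as new prior): P(+) = 7/10*7/19 + 1/5*12/19 = 73/190
P(B|+,+) = (49/190)/(73/190) = 49/73

49/73


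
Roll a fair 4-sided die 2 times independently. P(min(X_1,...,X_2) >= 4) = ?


P(min >= 4) = P(all X_i >= 4) = (P(X_1 >= 4))^2
= (1/4)^2 = 1/16

1/16


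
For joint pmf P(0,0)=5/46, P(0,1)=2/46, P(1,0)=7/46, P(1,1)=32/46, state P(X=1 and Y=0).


Read from table: P(X=1, Y=0) = 7/46

7/46


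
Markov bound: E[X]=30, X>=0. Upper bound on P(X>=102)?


Markov: P(X >= a) <= E[X]/a
P(X >= 102) <= 30/102 = 5/17

5/17


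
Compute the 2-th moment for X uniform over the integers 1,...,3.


E[X^2] = (1/3) * sum(x^2 for x=1..3)
= 14/3

14/3


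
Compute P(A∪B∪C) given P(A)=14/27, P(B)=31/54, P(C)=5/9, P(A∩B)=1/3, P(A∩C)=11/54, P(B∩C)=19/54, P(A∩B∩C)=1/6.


P(A∪B∪C) = P(A)+P(B)+P(C) - P(AB)-P(AC)-P(BC) + P(ABC)
= 14/27+31/54+5/9 - 1/3-11/54-19/54 + 1/6
= 25/27

25/27


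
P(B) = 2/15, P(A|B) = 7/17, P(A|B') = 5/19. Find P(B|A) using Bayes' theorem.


P(A) = P(A|B)P(B) + P(A|B')P(B') = 7/17*2/15 + 5/19*13/15 = 457/1615
P(B|A) = P(A|B)P(B)/P(A) = (14/255)/(457/1615) = 266/1371

266/1371


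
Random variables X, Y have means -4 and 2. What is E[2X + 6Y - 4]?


E[2X + 6Y - 4] = 2*E[X] + 6*E[Y] - 4
= (2)*(-4) + (6)*(2) + (-4)
= -8 + 12 - 4 = 0

0


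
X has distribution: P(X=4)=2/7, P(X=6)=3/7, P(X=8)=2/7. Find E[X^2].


E[X^2] = sum(g(x)*P(x))
= 16*2/7 + 36*3/7 + 64*2/7
= 268/7

268/7


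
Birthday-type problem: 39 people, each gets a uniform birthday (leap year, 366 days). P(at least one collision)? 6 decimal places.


P(all different) = prod((366-i)/366 for i=0..38) = 0.122510
P(at least one match) = 1 - 0.122510 = 0.877490

0.877490


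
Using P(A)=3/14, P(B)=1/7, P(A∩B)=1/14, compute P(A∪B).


P(A∪B) = P(A) + P(B) - P(A∩B)
= 3/14 + 1/7 - 1/14 = 2/7

2/7


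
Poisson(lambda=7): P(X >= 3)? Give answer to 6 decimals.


P(X>=3) = 1 - P(X<=2) = 1 - (e^(-7)*7^0/0! + e^(-7)*7^1/1! + e^(-7)*7^2/2!)
≈ 1 - (0.0009118820 + 0.0063831738 + 0.0223411082)
= 1 - 0.0296361640 = 0.9703638360
≈ 0.970364

0.970364


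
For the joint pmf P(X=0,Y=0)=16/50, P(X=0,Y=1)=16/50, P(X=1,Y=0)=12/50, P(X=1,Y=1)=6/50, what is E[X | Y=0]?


P(Y=0) = 28/50
E[X|Y=0] = (0*16 + 1*12)/28 = 12/28 = 3/7

3/7


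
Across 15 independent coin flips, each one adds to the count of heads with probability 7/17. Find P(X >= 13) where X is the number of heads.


P(X>=13) = P(X=13) + P(X=14) + P(X=15)
= 1017334609273500/2862423051509815793 + 101733460927350/2862423051509815793 + 4747561509943/2862423051509815793
= 1123815631710793/2862423051509815793

1123815631710793/2862423051509815793


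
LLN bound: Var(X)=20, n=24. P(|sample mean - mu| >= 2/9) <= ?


Var(Xbar) = Var(X)/n = 20/24
Chebyshev: P(|Xbar-mu| >= 2/9) <= Var(Xbar)/(2/9)^2 = (5/6)/(4/81) = 135/8
Bound exceeds 1, so trivial bound: 1

1


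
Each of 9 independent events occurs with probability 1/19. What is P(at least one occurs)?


P(at least one) = 1 - P(none)
P(none) = (1 - 1/19)^9 = (18/19)^9 = 198359290368/322687697779
P(at least one) = 1 - 198359290368/322687697779 = 124328407411/322687697779

124328407411/322687697779


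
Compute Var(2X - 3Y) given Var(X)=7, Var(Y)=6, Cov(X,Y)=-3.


Var(2X - 3Y) = 2^2*Var(X) + (-3)^2*Var(Y) + 2*2*(-3)*Cov(X,Y)
= 4*7 + 9*6 - 12*(-3)
= 28 + 54 + 36 = 118

118


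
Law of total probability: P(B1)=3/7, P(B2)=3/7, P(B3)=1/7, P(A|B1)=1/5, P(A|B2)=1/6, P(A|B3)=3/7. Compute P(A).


P(A) = P(A|B1)P(B1) + P(A|B2)P(B2) + P(A|B3)P(B3)
= 1/5*3/7 + 1/6*3/7 + 3/7*1/7
= 3/35 + 1/14 + 3/49 = 107/490

107/490


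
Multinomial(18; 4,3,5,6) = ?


18! = 6402373705728000
Denominator: 4!=24 * 3!=6 * 5!=120 * 6!=720
Coefficient = 6402373705728000 / 12441600 = 514594080

514594080


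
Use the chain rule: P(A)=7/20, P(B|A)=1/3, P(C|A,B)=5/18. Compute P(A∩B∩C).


P(A∩B∩C) = P(A) * P(B|A) * P(C|A∩B)
= 7/20 * 1/3 * 5/18
= 7/60 * 5/18 = 7/216

7/216


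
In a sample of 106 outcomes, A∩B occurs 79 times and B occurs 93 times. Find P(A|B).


P(A|B) = P(A∩B)/P(B) = (79/106)/(93/106) = 79/93

79/93


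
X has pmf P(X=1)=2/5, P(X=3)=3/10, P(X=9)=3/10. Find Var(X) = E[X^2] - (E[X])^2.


E[X] = 4, E[X^2] = 137/5
Var(X) = E[X^2] - (E[X])^2 = 137/5 - (4)^2 = 57/5

57/5


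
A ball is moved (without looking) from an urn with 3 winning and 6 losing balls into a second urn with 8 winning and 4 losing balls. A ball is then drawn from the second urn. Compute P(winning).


P(transfer winning) = 3/9 = 1/3; P(transfer losing) = 2/3
If winning transferred: Urn II has 9 winning of 13, so P(winning|winning moved) = 9/13
If losing transferred: Urn II has 8 winning of 13, so P(winning|losing moved) = 8/13
By total probability: P(winning) = 1/3*9/13 + 2/3*8/13 = 25/39

25/39


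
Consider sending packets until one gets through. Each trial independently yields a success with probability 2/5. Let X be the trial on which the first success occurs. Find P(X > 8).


P(X > 8) = P(first 8 trials all fail) = (1-p)^8 = (3/5)^8 = 6561/390625

6561/390625


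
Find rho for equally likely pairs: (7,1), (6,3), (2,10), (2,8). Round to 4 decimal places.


Cov(X,Y) = -8.1250, Var(X) = 5.1875, Var(Y) = 13.2500
rho = Cov/(sqrt(VarX)*sqrt(VarY)) = -0.9800

-0.9800


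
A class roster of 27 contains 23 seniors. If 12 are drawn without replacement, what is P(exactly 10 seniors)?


P(X=10) = C(23,10)*C(4,2) / C(27,12)
= 1144066*6 / 17383860
= 6864396/17383860 = 77/195

77/195


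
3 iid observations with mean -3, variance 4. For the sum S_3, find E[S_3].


E[S_n] = n*E[X_1] = 3*-3 = -9

-9


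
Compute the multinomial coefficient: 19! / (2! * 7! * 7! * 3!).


19! = 121645100408832000
Denominator: 2!=2 * 7!=5040 * 7!=5040 * 3!=6
Coefficient = 121645100408832000 / 304819200 = 399072960

399072960


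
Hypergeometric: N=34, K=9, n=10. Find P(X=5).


P(X=5) = C(9,5)*C(25,5) / C(34,10)
= 126*53130 / 131128140
= 6694380/131128140 = 10143/198679

10143/198679


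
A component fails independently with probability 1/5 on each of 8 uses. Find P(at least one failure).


P(at least one) = 1 - P(none)
P(none) = (1 - 1/5)^8 = (4/5)^8 = 65536/390625
P(at least one) = 1 - 65536/390625 = 325089/390625

325089/390625


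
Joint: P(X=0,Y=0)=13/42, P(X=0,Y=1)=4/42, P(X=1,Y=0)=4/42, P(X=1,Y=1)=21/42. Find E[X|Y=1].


P(Y=1) = 25/42
E[X|Y=1] = (0*4 + 1*21)/25 = 21/25

21/25


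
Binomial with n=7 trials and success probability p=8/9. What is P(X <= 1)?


P(X<=1) = P(X=0) + P(X=1)
= 1/4782969 + 56/4782969
= 19/1594323

19/1594323


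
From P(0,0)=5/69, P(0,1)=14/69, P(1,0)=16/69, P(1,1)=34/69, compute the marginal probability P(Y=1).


P(Y=1) = P(0,1)+P(1,1) = 14/69 + 34/69 = 48/69 = 16/23

16/23


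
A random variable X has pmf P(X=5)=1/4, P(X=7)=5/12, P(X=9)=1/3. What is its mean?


E[X] = sum(x * P(x))
= 5*1/4 + 7*5/12 + 9*1/3
= 43/6

43/6


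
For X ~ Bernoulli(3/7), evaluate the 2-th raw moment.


For Bernoulli: X in {0,1}
E[X^2] = 0^2*(1-3/7) + 1^2*3/7 = 3/7

3/7


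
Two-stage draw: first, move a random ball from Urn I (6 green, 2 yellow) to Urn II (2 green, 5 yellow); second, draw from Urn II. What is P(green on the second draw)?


P(transfer green) = 6/8 = 3/4; P(transfer yellow) = 1/4
If green transferred: Urn II has 3 green of 8, so P(green|green moved) = 3/8
If yellow transferred: Urn II has 2 green of 8, so P(green|yellow moved) = 1/4
By total probability: P(green) = 3/4*3/8 + 1/4*1/4 = 11/32

11/32


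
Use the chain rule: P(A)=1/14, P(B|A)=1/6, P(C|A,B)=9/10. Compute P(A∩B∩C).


P(A∩B∩C) = P(A) * P(B|A) * P(C|A∩B)
= 1/14 * 1/6 * 9/10
= 1/84 * 9/10 = 3/280

3/280


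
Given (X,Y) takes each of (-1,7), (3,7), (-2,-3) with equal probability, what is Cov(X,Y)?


E[X]=0, E[Y]=11/3, E[XY]=20/3
Cov(X,Y) = E[XY] - E[X]E[Y] = 20/3 - 0*11/3 = 20/3

20/3


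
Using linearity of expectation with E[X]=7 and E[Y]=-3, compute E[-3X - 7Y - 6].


E[-3X - 7Y - 6] = -3*E[X] - 7*E[Y] - 6
= (-3)*(7) + (-7)*(-3) + (-6)
= -21 + 21 - 6 = -6

-6


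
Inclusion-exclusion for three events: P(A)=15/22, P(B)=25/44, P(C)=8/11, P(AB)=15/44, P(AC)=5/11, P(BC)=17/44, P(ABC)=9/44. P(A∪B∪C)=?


P(A∪B∪C) = P(A)+P(B)+P(C) - P(AB)-P(AC)-P(BC) + P(ABC)
= 15/22+25/44+8/11 - 15/44-5/11-17/44 + 9/44
= 1

1


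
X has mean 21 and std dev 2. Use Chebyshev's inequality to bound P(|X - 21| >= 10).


k = 10/2 = 5
Chebyshev: P(|X-mu| >= k*sigma) <= 1/k^2 = 1/5^2 = 1/25

1/25


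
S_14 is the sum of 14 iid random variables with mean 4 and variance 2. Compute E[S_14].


E[S_n] = n*E[X_1] = 14*4 = 56

56


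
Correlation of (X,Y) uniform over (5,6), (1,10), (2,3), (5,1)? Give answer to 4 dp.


Cov(X,Y) = -3.5000, Var(X) = 3.1875, Var(Y) = 11.5000
rho = Cov/(sqrt(VarX)*sqrt(VarY)) = -0.5781

-0.5781


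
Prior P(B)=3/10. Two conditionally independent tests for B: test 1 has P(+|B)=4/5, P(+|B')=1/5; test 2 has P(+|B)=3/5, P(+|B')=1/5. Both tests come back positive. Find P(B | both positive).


After test 1: P(+) = 4/5*3/10 + 1/5*7/10 = 19/50
P(B|+) = (6/25)/(19/50) = 12/19
After test 2 (use post1 as new prior): P(+) = 3/5*12/19 + 1/5*7/19 = 43/95
P(B|+,+) = (36/95)/(43/95) = 36/43

36/43


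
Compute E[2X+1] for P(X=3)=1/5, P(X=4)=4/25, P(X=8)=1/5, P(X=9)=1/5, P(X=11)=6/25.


E[2X+1] = sum(g(x)*P(x))
= 7*1/5 + 9*4/25 + 17*1/5 + 19*1/5 + 23*6/25
= 389/25

389/25


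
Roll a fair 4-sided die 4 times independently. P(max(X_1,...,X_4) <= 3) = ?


P(max <= 3) = P(all X_i <= 3) = (P(X_1 <= 3))^4
= (3/4)^4 = 81/256

81/256


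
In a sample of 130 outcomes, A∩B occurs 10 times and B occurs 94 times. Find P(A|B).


P(A|B) = P(A∩B)/P(B) = (10/130)/(94/130) = 10/94 = 5/47

5/47


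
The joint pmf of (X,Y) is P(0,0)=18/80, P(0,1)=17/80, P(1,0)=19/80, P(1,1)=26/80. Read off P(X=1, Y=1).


Read from table: P(X=1, Y=1) = 26/80 = 13/40

13/40


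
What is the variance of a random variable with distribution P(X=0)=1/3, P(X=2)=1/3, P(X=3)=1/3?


E[X] = 5/3, E[X^2] = 13/3
Var(X) = E[X^2] - (E[X])^2 = 13/3 - (5/3)^2 = 14/9

14/9


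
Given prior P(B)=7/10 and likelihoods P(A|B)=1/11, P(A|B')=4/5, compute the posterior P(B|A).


P(A) = P(A|B)P(B) + P(A|B')P(B') = 1/11*7/10 + 4/5*3/10 = 167/550
P(B|A) = P(A|B)P(B)/P(A) = (7/110)/(167/550) = 35/167

35/167


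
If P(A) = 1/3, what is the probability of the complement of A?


P(A') = 1 - P(A) = 1 - 1/3 = 2/3

2/3


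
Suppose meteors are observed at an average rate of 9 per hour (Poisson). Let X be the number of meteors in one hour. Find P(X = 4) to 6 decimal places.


P(X=4) = e^(-9) * 9^4 / 4!
≈ 0.0001234098041 * 6561 / 24
≈ 0.033737

0.033737


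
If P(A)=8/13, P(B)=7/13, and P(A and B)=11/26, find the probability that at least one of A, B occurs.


P(A∪B) = P(A) + P(B) - P(A∩B)
= 8/13 + 7/13 - 11/26 = 19/26

19/26


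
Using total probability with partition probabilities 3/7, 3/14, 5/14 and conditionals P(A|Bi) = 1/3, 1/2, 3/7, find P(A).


P(A) = P(A|B1)P(B1) + P(A|B2)P(B2) + P(A|B3)P(B3)
= 1/3*3/7 + 1/2*3/14 + 3/7*5/14
= 1/7 + 3/28 + 15/98 = 79/196

79/196


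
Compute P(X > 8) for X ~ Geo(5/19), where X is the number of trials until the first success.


P(X > 8) = P(first 8 trials all fail) = (1-p)^8 = (14/19)^8 = 1475789056/16983563041

1475789056/16983563041


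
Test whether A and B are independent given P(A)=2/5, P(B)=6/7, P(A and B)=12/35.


P(A)*P(B) = 2/5*6/7 = 12/35
P(A∩B) = 12/35, which equals P(A)P(B), so independent

Yes, A and B are independent


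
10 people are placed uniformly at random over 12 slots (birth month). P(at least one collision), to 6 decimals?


P(all different) = prod((12-i)/12 for i=0..9) = 0.003868
P(at least one match) = 1 - 0.003868 = 0.996132

0.996132


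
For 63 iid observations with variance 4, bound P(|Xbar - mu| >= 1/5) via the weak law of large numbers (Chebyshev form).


Var(Xbar) = Var(X)/n = 4/63
Chebyshev: P(|Xbar-mu| >= 1/5) <= Var(Xbar)/(1/5)^2 = (4/63)/(1/25) = 100/63
Bound exceeds 1, so trivial bound: 1

1


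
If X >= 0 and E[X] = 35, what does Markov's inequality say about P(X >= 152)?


Markov: P(X >= a) <= E[X]/a
P(X >= 152) <= 35/152

35/152


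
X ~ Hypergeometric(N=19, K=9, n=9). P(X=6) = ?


P(X=6) = C(9,6)*C(10,3) / C(19,9)
= 84*120 / 92378
= 10080/92378 = 5040/46189

5040/46189


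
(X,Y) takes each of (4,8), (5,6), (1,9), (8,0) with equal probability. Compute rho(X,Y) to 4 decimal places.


Cov(X,Y) = -8.1250, Var(X) = 6.2500, Var(Y) = 12.1875
rho = Cov/(sqrt(VarX)*sqrt(VarY)) = -0.9309

-0.9309


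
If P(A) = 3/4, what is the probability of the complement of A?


P(A') = 1 - P(A) = 1 - 3/4 = 1/4

1/4


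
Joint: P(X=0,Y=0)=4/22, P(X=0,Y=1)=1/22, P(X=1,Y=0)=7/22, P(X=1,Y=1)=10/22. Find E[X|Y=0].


P(Y=0) = 11/22
E[X|Y=0] = (0*4 + 1*7)/11 = 7/11

7/11


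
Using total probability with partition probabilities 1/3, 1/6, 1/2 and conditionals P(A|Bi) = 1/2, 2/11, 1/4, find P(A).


P(A) = P(A|B1)P(B1) + P(A|B2)P(B2) + P(A|B3)P(B3)
= 1/2*1/3 + 2/11*1/6 + 1/4*1/2
= 1/6 + 1/33 + 1/8 = 85/264

85/264


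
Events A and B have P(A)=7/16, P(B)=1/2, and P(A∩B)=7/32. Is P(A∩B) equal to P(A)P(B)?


P(A)*P(B) = 7/16*1/2 = 7/32
P(A∩B) = 7/32, which equals P(A)P(B), so independent

Yes, A and B are independent


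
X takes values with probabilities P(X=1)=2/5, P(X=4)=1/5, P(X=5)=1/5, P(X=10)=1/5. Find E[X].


E[X] = sum(x * P(x))
= 1*2/5 + 4*1/5 + 5*1/5 + 10*1/5
= 21/5

21/5


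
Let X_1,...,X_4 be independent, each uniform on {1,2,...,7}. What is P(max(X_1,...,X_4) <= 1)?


P(max <= 1) = P(all X_i <= 1) = (P(X_1 <= 1))^4
= (1/7)^4 = 1/2401

1/2401


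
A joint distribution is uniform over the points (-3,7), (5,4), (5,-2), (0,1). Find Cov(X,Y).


E[X]=7/4, E[Y]=5/2, E[XY]=-11/4
Cov(X,Y) = E[XY] - E[X]E[Y] = -11/4 - 7/4*5/2 = -57/8

-57/8


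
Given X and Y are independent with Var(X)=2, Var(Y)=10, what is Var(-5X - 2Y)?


Independence => Cov(X,Y)=0
Var(-5X - 2Y) = (-5)^2*Var(X) + (-2)^2*Var(Y)
= 25*2 + 4*10 = 90

90


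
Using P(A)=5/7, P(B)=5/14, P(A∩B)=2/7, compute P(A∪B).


P(A∪B) = P(A) + P(B) - P(A∩B)
= 5/7 + 5/14 - 2/7 = 11/14

11/14


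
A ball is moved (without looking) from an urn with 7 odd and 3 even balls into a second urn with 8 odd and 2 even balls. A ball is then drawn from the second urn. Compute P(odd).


P(transfer odd) = 7/10; P(transfer even) = 3/10
If odd transferred: Urn II has 9 odd of 11, so P(odd|odd moved) = 9/11
If even transferred: Urn II has 8 odd of 11, so P(odd|even moved) = 8/11
By total probability: P(odd) = 7/10*9/11 + 3/10*8/11 = 87/110

87/110


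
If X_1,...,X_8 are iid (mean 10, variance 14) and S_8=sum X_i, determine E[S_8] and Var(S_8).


E[S_n] = n*mu = 8*10 = 80
Var(S_n) = n*sigma^2 = 8*14 = 112

E[S_8]=80, Var(S_8)=112


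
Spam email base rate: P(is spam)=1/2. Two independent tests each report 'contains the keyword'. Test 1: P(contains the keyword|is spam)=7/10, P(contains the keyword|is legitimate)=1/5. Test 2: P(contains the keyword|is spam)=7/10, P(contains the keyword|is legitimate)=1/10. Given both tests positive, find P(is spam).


After test 1: P(+) = 7/10*1/2 + 1/5*1/2 = 9/20
P(B|+) = (7/20)/(9/20) = 7/9
After test 2 (use post1 as new prior): P(+) = 7/10*7/9 + 1/10*2/9 = 17/30
P(B|+,+) = (49/90)/(17/30) = 49/51

49/51


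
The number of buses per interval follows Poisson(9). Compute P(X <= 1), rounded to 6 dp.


P(X<=1) = e^(-9)*9^0/0! + e^(-9)*9^1/1!
≈ 0.0001234098 + 0.0011106882
= 0.0012340980
≈ 0.001234

0.001234


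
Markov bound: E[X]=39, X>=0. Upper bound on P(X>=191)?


Markov: P(X >= a) <= E[X]/a
P(X >= 191) <= 39/191

39/191


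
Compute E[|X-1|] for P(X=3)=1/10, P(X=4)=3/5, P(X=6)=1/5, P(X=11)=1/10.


E[|X-1|] = sum(g(x)*P(x))
= 2*1/10 + 3*3/5 + 5*1/5 + 10*1/10
= 4

4


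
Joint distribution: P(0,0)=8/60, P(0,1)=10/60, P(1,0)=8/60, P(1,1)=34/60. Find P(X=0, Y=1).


Read from table: P(X=0, Y=1) = 10/60 = 1/6

1/6


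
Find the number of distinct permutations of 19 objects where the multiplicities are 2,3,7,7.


19! = 121645100408832000
Denominator: 2!=2 * 3!=6 * 7!=5040 * 7!=5040
Coefficient = 121645100408832000 / 304819200 = 399072960

399072960


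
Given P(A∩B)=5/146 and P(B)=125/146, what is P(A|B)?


P(A|B) = P(A∩B)/P(B) = (5/146)/(125/146) = 5/125 = 1/25

1/25


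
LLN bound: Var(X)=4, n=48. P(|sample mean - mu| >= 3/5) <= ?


Var(Xbar) = Var(X)/n = 4/48
Chebyshev: P(|Xbar-mu| >= 3/5) <= Var(Xbar)/(3/5)^2 = (1/12)/(9/25) = 25/108

25/108


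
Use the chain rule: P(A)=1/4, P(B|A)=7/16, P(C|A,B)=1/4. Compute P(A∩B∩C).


P(A∩B∩C) = P(A) * P(B|A) * P(C|A∩B)
= 1/4 * 7/16 * 1/4
= 7/64 * 1/4 = 7/256

7/256


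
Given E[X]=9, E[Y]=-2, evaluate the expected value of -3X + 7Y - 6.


E[-3X + 7Y - 6] = -3*E[X] + 7*E[Y] - 6
= (-3)*(9) + (7)*(-2) + (-6)
= -27 - 14 - 6 = -47

-47


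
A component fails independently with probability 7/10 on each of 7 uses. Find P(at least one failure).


P(at least one) = 1 - P(none)
P(none) = (1 - 7/10)^7 = (3/10)^7 = 2187/10000000
P(at least one) = 1 - 2187/10000000 = 9997813/10000000

9997813/10000000


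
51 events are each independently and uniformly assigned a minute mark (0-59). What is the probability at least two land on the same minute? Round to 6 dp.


P(all different) = prod((60-i)/60 for i=0..50) = 0.000000
P(at least one match) = 1 - 0.000000 = 1.000000

1.000000


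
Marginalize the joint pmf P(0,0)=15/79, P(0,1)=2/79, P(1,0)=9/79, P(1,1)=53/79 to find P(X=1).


P(X=1) = P(1,0)+P(1,1) = 9/79 + 53/79 = 62/79

62/79


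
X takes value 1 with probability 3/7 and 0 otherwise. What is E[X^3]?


For Bernoulli: X in {0,1}
E[X^3] = 0^3*(1-3/7) + 1^3*3/7 = 3/7

3/7


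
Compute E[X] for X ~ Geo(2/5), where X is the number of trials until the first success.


For geometric (trials until first success), E[X] = 1/p = 1/(2/5) = 5/2

5/2


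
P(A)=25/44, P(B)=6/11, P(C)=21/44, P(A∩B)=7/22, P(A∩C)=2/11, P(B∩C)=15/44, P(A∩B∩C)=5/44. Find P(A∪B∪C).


P(A∪B∪C) = P(A)+P(B)+P(C) - P(AB)-P(AC)-P(BC) + P(ABC)
= 25/44+6/11+21/44 - 7/22-2/11-15/44 + 5/44
= 19/22

19/22


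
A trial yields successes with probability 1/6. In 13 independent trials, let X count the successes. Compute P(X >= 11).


P(X>=11) = P(X=11) + P(X=12) + P(X=13)
= 325/2176782336 + 65/13060694016 + 1/13060694016
= 7/45349632

7/45349632


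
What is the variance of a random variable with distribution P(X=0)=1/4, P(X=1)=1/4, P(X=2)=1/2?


E[X] = 5/4, E[X^2] = 9/4
Var(X) = E[X^2] - (E[X])^2 = 9/4 - (5/4)^2 = 11/16

11/16


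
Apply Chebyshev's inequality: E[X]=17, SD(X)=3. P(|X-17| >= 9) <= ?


k = 9/3 = 3
Chebyshev: P(|X-mu| >= k*sigma) <= 1/k^2 = 1/3^2 = 1/9

1/9


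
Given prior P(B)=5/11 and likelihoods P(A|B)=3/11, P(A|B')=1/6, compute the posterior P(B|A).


P(A) = P(A|B)P(B) + P(A|B')P(B') = 3/11*5/11 + 1/6*6/11 = 26/121
P(B|A) = P(A|B)P(B)/P(A) = (15/121)/(26/121) = 15/26

15/26


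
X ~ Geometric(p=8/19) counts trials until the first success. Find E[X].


For geometric (trials until first success), E[X] = 1/p = 1/(8/19) = 19/8

19/8


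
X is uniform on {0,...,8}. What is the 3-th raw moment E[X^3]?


E[X^3] = (1/9) * sum(x^3 for x=0..8)
= 1296/9 = 144

144


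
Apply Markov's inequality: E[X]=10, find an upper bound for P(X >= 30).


Markov: P(X >= a) <= E[X]/a
P(X >= 30) <= 10/30 = 1/3

1/3


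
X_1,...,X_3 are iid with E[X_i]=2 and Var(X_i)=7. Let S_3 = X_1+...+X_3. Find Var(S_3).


By independence, Var(S_n) = n*Var(X_1) = 3*7 = 21

21


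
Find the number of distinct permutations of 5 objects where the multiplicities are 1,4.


5! = 120
Denominator: 1!=1 * 4!=24
Coefficient = 120 / 24 = 5

5


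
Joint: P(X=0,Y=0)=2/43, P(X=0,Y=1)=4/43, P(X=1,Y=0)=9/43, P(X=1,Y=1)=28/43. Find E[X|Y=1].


P(Y=1) = 32/43
E[X|Y=1] = (0*4 + 1*28)/32 = 28/32 = 7/8

7/8


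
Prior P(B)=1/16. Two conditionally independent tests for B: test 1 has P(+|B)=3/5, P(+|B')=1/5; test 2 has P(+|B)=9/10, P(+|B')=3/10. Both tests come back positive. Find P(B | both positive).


After test 1: P(+) = 3/5*1/16 + 1/5*15/16 = 9/40
P(B|+) = (3/80)/(9/40) = 1/6
After test 2 (use post1 as new prior): P(+) = 9/10*1/6 + 3/10*5/6 = 2/5
P(B|+,+) = (3/20)/(2/5) = 3/8

3/8


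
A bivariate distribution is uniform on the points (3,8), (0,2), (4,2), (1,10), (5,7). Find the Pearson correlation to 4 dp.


Cov(X,Y) = 0.3200, Var(X) = 3.4400, Var(Y) = 10.5600
rho = Cov/(sqrt(VarX)*sqrt(VarY)) = 0.0531

0.0531


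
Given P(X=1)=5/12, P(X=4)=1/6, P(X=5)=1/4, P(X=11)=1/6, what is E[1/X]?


E[1/X] = sum(g(x)*P(x))
= 1*5/12 + 1/4*1/6 + 1/5*1/4 + 1/11*1/6
= 691/1320

691/1320


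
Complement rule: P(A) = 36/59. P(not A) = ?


P(A') = 1 - P(A) = 1 - 36/59 = 23/59

23/59


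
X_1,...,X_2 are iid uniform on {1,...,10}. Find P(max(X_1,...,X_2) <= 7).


P(max <= 7) = P(all X_i <= 7) = (P(X_1 <= 7))^2
= (7/10)^2 = 49/100

49/100


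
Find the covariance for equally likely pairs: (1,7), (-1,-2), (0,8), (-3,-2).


E[X]=-3/4, E[Y]=11/4, E[XY]=15/4
Cov(X,Y) = E[XY] - E[X]E[Y] = 15/4 + 3/4*11/4 = 93/16

93/16


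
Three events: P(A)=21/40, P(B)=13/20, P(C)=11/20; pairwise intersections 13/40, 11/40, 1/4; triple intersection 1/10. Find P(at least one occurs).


P(A∪B∪C) = P(A)+P(B)+P(C) - P(AB)-P(AC)-P(BC) + P(ABC)
= 21/40+13/20+11/20 - 13/40-11/40-1/4 + 1/10
= 39/40

39/40


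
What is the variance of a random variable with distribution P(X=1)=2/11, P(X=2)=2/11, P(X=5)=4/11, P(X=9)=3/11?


E[X] = 53/11, E[X^2] = 353/11
Var(X) = E[X^2] - (E[X])^2 = 353/11 - (53/11)^2 = 1074/121

1074/121


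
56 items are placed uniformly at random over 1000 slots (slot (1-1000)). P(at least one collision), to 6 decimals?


P(all different) = prod((1000-i)/1000 for i=0..55) = 0.208189
P(at least one match) = 1 - 0.208189 = 0.791811

0.791811


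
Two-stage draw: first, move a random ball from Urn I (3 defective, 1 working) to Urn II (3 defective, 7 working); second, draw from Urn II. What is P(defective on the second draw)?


P(transfer defective) = 3/4; P(transfer working) = 1/4
If defective transferred: Urn II has 4 defective of 11, so P(defective|defective moved) = 4/11
If working transferred: Urn II has 3 defective of 11, so P(defective|working moved) = 3/11
By total probability: P(defective) = 3/4*4/11 + 1/4*3/11 = 15/44

15/44


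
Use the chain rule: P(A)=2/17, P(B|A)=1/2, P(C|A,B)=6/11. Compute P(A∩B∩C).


P(A∩B∩C) = P(A) * P(B|A) * P(C|A∩B)
= 2/17 * 1/2 * 6/11
= 1/17 * 6/11 = 6/187

6/187


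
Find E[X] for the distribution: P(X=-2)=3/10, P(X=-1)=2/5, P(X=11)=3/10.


E[X] = sum(x * P(x))
= -2*3/10 - 1*2/5 + 11*3/10
= 23/10

23/10


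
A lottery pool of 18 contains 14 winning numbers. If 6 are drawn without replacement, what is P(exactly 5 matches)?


P(X=5) = C(14,5)*C(4,1) / C(18,6)
= 2002*4 / 18564
= 8008/18564 = 22/51

22/51


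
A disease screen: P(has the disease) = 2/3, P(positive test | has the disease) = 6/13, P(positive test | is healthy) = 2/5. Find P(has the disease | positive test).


P(A) = P(A|B)P(B) + P(A|B')P(B') = 6/13*2/3 + 2/5*1/3 = 86/195
P(B|A) = P(A|B)P(B)/P(A) = (4/13)/(86/195) = 30/43

30/43


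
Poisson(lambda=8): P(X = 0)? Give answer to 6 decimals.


P(X=0) = e^(-8) * 8^0 / 0!
≈ 0.0003354626279 * 1 / 1
≈ 0.000335

0.000335


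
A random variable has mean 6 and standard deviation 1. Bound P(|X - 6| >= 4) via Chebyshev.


k = 4/1 = 4
Chebyshev: P(|X-mu| >= k*sigma) <= 1/k^2 = 1/4^2 = 1/16

1/16


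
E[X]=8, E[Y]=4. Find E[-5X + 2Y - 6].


E[-5X + 2Y - 6] = -5*E[X] + 2*E[Y] - 6
= (-5)*(8) + (2)*(4) + (-6)
= -40 + 8 - 6 = -38

-38


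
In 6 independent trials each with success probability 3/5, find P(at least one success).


P(at least one) = 1 - P(none)
P(none) = (1 - 3/5)^6 = (2/5)^6 = 64/15625
P(at least one) = 1 - 64/15625 = 15561/15625

15561/15625


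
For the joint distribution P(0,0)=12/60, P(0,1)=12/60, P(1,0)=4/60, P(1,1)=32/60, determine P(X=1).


P(X=1) = P(1,0)+P(1,1) = 4/60 + 32/60 = 36/60 = 3/5

3/5


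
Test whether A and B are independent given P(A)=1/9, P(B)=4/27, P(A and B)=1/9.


P(A)*P(B) = 1/9*4/27 = 4/243
P(A∩B) = 1/9 != 4/243, so not independent

No, A and B are not independent


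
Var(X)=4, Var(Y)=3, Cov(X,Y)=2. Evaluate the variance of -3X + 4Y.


Var(-3X + 4Y) = (-3)^2*Var(X) + 4^2*Var(Y) + 2*(-3)*4*Cov(X,Y)
= 9*4 + 16*3 - 24*2
= 36 + 48 - 48 = 36

36


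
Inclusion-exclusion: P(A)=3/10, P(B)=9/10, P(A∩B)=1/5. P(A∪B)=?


P(A∪B) = P(A) + P(B) - P(A∩B)
= 3/10 + 9/10 - 1/5 = 1

1


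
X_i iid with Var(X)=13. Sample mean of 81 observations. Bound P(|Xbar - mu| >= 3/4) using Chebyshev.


Var(Xbar) = Var(X)/n = 13/81
Chebyshev: P(|Xbar-mu| >= 3/4) <= Var(Xbar)/(3/4)^2 = (13/81)/(9/16) = 208/729

208/729


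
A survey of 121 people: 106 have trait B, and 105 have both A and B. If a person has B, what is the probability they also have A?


P(A|B) = P(A∩B)/P(B) = (105/121)/(106/121) = 105/106

105/106


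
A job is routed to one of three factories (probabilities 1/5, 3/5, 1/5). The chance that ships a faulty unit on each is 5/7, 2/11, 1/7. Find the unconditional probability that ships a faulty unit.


P(A) = P(A|B1)P(B1) + P(A|B2)P(B2) + P(A|B3)P(B3)
= 5/7*1/5 + 2/11*3/5 + 1/7*1/5
= 1/7 + 6/55 + 1/35 = 108/385

108/385


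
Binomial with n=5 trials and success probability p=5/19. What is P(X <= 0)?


P(X<=0) = P(X=0)
= 537824/2476099
= 537824/2476099

537824/2476099


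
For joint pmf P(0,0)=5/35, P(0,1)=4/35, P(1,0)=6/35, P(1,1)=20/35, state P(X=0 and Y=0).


Read from table: P(X=0, Y=0) = 5/35 = 1/7

1/7
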